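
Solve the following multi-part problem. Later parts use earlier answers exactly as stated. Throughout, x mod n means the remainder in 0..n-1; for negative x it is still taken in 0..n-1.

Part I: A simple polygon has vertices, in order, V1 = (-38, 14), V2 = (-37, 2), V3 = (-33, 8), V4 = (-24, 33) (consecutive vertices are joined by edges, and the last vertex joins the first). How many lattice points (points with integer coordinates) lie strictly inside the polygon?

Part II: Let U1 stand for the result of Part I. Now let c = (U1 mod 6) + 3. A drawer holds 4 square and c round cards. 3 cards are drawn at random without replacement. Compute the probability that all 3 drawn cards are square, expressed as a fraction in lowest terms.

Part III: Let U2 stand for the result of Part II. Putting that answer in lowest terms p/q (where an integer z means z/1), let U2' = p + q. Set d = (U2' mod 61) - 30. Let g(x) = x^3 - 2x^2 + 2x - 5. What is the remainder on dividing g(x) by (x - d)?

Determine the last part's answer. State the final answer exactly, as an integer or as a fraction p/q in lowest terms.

Part I: cross terms: (-38*2 - -37*14)=442, (-37*8 - -33*2)=-230, (-33*33 - -24*8)=-897, (-24*14 - -38*33)=918; twice the area = |233| = 233; area = 233/2; boundary points = 1 + 2 + 1 + 1 = 5; strictly interior points = area - boundary/2 + 1 = 115; answer 115
Part II: U1 = 115; c = 4; total draws C(8,3) = 56; favorable C(4,3) = 4; P = 1/14; answer 1/14
Part III: U2 = 1/14; threaded value p + q = 15; d = -15; remainder = value at the root: 1*(-15)^3 - 2*(-15)^2 + 2*(-15)^1 - 5 = (-3375) + (-450) + (-30) + (-5) = -3860; answer -3860

-3860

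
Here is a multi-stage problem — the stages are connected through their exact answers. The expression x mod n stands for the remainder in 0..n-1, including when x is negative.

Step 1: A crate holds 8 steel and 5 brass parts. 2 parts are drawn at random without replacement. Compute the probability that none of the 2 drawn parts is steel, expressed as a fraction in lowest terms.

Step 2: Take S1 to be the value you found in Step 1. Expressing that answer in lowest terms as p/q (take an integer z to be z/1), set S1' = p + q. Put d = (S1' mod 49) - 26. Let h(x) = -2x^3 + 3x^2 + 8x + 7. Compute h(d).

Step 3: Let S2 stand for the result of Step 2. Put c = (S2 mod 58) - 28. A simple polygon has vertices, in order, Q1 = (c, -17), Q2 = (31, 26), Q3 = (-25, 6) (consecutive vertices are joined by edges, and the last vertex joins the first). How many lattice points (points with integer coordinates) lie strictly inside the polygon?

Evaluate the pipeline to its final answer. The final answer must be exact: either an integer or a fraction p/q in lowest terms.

762

Step 1: total draws C(13,2) = 78; favorable C(5,2) = 10; P = 5/39; answer 5/39
Step 2: S1 = 5/39; threaded value p + q = 44; d = 18; -2*(18)^3 + 3*(18)^2 + 8*(18)^1 + 7 = (-11664) + (972) + (144) + (7) = -10541; answer -10541
Step 3: S2 = -10541; c = -13; cross terms: (-13*26 - 31*-17)=189, (31*6 - -25*26)=836, (-25*-17 - -13*6)=503; twice the area = |1528| = 1528; area = 764; boundary points = 1 + 4 + 1 = 6; strictly interior points = area - boundary/2 + 1 = 762; answer 762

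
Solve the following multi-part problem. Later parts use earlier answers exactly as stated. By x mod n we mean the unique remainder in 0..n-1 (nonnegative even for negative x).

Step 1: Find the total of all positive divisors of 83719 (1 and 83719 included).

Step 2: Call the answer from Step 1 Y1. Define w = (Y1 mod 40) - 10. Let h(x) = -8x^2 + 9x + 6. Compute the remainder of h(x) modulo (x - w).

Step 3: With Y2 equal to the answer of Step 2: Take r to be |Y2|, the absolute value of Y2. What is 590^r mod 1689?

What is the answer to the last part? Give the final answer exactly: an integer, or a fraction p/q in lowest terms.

Step 1: 83719 is prime, so its only divisors are 1 and 83719; sigma = 1 + 83719 = 83720; answer 83720
Step 2: Y1 = 83720; w = -10; remainder = value at the root: -8*(-10)^2 + 9*(-10)^1 + 6 = (-800) + (-90) + (6) = -884; answer -884
Step 3: Y2 = -884; r = 884; squarings mod 1689: 590^1=590, 590^2=166, 590^4=532, 590^8=961, 590^16=1327, 590^32=991, 590^64=772, 590^128=1456, 590^256=241, 590^512=655; 590^884 = 590^4 * 590^16 * 590^32 * 590^64 * 590^256 * 590^512 = 1267 (mod 1689); answer 1267

1267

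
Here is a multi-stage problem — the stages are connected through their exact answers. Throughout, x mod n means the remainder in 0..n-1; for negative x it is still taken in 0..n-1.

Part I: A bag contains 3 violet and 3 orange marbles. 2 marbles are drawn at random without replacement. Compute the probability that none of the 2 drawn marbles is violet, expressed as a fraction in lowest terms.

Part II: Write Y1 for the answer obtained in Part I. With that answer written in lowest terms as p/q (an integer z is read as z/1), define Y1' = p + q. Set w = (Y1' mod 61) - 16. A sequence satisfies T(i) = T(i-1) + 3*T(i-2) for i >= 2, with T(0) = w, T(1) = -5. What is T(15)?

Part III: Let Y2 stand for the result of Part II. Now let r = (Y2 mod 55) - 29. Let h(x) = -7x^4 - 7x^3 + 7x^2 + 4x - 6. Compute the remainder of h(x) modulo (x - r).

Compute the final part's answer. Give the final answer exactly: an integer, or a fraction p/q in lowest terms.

Part I: total draws C(6,2) = 15; favorable C(3,2) = 3; P = 1/5; answer 1/5
Part II: Y1 = 1/5; threaded value p + q = 6; w = -10; T(2) = 1*(-5) + 3*(-10) = -35; iterating: T(2)=-35, T(3)=-50, T(4)=-155, T(5)=-305, T(6)=-770, T(7)=-1685, T(8)=-3995, T(9)=-9050, T(10)=-21035, T(11)=-48185, T(12)=-111290, T(13)=-255845, T(14)=-589715, T(15)=-1357250; answer -1357250
Part III: Y2 = -1357250; r = 11; remainder = value at the root: -7*(11)^4 - 7*(11)^3 + 7*(11)^2 + 4*(11)^1 - 6 = (-102487) + (-9317) + (847) + (44) + (-6) = -110919; answer -110919

-110919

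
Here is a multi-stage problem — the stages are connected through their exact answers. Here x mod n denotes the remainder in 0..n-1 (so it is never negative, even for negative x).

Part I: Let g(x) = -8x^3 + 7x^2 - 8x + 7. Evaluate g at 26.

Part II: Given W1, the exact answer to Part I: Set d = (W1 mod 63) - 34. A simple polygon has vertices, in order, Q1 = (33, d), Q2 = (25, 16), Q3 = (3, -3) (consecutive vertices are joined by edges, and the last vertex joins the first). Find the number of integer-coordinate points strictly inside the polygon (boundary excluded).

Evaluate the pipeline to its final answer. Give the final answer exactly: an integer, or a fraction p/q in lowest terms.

592

Part I: -8*(26)^3 + 7*(26)^2 - 8*(26)^1 + 7 = (-140608) + (4732) + (-208) + (7) = -136077; answer -136077
Part II: W1 = -136077; d = -31; cross terms: (33*16 - 25*-31)=1303, (25*-3 - 3*16)=-123, (3*-31 - 33*-3)=6; twice the area = |1186| = 1186; area = 593; boundary points = 1 + 1 + 2 = 4; strictly interior points = area - boundary/2 + 1 = 592; answer 592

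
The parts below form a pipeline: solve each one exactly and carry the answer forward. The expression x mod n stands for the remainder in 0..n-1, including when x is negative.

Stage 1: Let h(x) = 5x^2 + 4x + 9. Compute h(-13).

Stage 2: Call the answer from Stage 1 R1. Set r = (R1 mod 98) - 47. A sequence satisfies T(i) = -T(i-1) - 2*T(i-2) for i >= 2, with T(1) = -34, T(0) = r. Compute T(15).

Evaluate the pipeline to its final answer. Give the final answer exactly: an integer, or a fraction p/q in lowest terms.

8304

Stage 1: 5*(-13)^2 + 4*(-13)^1 + 9 = (845) + (-52) + (9) = 802; answer 802
Stage 2: R1 = 802; r = -29; T(2) = -1*(-34) - 2*(-29) = 92; iterating: T(2)=92, T(3)=-24, T(4)=-160, T(5)=208, T(6)=112, T(7)=-528, T(8)=304, T(9)=752, T(10)=-1360, T(11)=-144, T(12)=2864, T(13)=-2576, T(14)=-3152, T(15)=8304; answer 8304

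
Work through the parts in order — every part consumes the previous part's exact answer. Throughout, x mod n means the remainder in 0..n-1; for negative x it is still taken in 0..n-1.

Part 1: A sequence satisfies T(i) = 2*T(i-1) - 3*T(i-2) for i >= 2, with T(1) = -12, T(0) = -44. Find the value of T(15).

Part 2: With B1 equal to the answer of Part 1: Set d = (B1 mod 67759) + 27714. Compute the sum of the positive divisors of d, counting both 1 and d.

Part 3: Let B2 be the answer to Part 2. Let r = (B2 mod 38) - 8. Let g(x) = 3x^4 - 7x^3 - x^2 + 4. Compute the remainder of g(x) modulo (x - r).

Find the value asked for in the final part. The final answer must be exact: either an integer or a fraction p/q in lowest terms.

95848

Part 1: T(2) = 2*(-12) - 3*(-44) = 108; iterating: T(2)=108, T(3)=252, T(4)=180, T(5)=-396, T(6)=-1332, T(7)=-1476, T(8)=1044, T(9)=6516, T(10)=9900, T(11)=252, T(12)=-29196, T(13)=-59148, T(14)=-30708, T(15)=116028; answer 116028
Part 2: B1 = 116028; d = 75983; 75983 is prime, so its only divisors are 1 and 75983; sigma = 1 + 75983 = 75984; answer 75984
Part 3: B2 = 75984; r = 14; remainder = value at the root: 3*(14)^4 - 7*(14)^3 - 1*(14)^2 + 4 = (115248) + (-19208) + (-196) + (4) = 95848; answer 95848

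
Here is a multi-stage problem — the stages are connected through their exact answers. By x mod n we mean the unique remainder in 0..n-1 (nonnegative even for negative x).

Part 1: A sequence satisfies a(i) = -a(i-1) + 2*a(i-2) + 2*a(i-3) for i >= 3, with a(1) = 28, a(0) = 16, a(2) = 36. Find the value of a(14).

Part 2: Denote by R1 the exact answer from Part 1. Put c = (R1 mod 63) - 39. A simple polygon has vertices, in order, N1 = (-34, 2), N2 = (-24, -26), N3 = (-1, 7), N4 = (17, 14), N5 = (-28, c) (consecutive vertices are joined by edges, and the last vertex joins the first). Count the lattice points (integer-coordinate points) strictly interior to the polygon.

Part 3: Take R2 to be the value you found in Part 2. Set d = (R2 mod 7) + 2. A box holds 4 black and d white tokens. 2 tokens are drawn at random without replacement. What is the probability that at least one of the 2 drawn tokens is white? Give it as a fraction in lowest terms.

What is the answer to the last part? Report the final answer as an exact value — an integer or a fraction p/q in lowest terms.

3/5

Part 1: a(3) = -1*(36) + 2*(28) + 2*(16) = 52; iterating: a(3)=52, a(4)=76, a(5)=100, a(6)=156, a(7)=196, a(8)=316, a(9)=388, a(10)=636, a(11)=772, a(12)=1276, a(13)=1540, a(14)=2556; answer 2556
Part 2: R1 = 2556; c = -3; cross terms: (-34*-26 - -24*2)=932, (-24*7 - -1*-26)=-194, (-1*14 - 17*7)=-133, (17*-3 - -28*14)=341, (-28*2 - -34*-3)=-158; twice the area = |788| = 788; area = 394; boundary points = 2 + 1 + 1 + 1 + 1 = 6; strictly interior points = area - boundary/2 + 1 = 392; answer 392
Part 3: R2 = 392; d = 2; total draws C(6,2) = 15; complement C(4,2) = 6; favorable 15 - 6 = 9; P = 3/5; answer 3/5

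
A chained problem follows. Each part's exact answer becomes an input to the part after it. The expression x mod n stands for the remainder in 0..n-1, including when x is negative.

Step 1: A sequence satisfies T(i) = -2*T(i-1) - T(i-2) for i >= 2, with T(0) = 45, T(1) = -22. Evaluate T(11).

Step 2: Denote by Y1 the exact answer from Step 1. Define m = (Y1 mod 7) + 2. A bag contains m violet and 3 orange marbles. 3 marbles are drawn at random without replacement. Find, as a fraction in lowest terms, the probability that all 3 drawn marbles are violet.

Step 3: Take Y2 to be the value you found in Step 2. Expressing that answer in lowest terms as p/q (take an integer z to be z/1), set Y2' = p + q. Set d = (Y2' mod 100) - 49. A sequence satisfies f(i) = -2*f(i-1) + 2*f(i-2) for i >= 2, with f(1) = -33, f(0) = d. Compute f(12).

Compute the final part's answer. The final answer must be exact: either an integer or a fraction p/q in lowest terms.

989568

Step 1: T(2) = -2*(-22) - 1*(45) = -1; iterating: T(2)=-1, T(3)=24, T(4)=-47, T(5)=70, T(6)=-93, T(7)=116, T(8)=-139, T(9)=162, T(10)=-185, T(11)=208; answer 208
Step 2: Y1 = 208; m = 7; total draws C(10,3) = 120; favorable C(7,3) = 35; P = 7/24; answer 7/24
Step 3: Y2 = 7/24; threaded value p + q = 31; d = -18; f(2) = -2*(-33) + 2*(-18) = 30; iterating: f(2)=30, f(3)=-126, f(4)=312, f(5)=-876, f(6)=2376, f(7)=-6504, f(8)=17760, f(9)=-48528, f(10)=132576, f(11)=-362208, f(12)=989568; answer 989568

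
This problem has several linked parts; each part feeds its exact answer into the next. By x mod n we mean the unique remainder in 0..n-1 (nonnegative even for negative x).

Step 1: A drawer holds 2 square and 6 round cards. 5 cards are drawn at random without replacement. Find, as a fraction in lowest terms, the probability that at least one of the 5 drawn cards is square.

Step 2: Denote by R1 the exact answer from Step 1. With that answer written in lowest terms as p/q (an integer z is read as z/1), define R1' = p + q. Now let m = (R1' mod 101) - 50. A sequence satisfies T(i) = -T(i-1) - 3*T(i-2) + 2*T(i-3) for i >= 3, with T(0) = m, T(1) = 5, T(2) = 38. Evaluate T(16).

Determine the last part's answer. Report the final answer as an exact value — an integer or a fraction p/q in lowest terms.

Step 1: total draws C(8,5) = 56; complement C(6,5) = 6; favorable 56 - 6 = 50; P = 25/28; answer 25/28
Step 2: R1 = 25/28; threaded value p + q = 53; m = 3; T(3) = -1*(38) - 3*(5) + 2*(3) = -47; iterating: T(3)=-47, T(4)=-57, T(5)=274, T(6)=-197, T(7)=-739, T(8)=1878, T(9)=-55, T(10)=-7057, T(11)=10978, T(12)=10083, T(13)=-57131, T(14)=48838, T(15)=142721, T(16)=-403497; answer -403497

-403497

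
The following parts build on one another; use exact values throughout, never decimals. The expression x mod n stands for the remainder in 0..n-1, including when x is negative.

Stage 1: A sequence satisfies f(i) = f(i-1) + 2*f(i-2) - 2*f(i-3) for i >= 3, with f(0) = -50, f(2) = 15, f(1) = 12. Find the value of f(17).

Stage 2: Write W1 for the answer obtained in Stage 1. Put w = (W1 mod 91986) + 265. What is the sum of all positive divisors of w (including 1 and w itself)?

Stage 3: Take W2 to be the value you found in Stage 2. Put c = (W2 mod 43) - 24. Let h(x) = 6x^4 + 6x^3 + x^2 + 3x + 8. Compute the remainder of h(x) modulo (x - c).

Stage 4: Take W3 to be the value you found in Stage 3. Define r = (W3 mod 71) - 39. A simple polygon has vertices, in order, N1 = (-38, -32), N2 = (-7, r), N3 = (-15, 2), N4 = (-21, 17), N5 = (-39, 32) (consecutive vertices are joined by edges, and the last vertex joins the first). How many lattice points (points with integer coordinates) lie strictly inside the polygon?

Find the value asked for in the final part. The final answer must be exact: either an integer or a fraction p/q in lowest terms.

Stage 1: f(3) = 1*(15) + 2*(12) - 2*(-50) = 139; iterating: f(3)=139, f(4)=145, f(5)=393, f(6)=405, f(7)=901, f(8)=925, f(9)=1917, f(10)=1965, f(11)=3949, f(12)=4045, f(13)=8013, f(14)=8205, f(15)=16141, f(16)=16525, f(17)=32397; answer 32397
Stage 2: W1 = 32397; w = 32662; 32662 = 2 * 7 * 2333; sigma = (1 + 2) * (1 + 7) * (1 + 2333) = 3 * 8 * 2334 = 56016; answer 56016
Stage 3: W2 = 56016; c = 6; remainder = value at the root: 6*(6)^4 + 6*(6)^3 + 1*(6)^2 + 3*(6)^1 + 8 = (7776) + (1296) + (36) + (18) + (8) = 9134; answer 9134
Stage 4: W3 = 9134; r = 7; cross terms: (-38*7 - -7*-32)=-490, (-7*2 - -15*7)=91, (-15*17 - -21*2)=-213, (-21*32 - -39*17)=-9, (-39*-32 - -38*32)=2464; twice the area = |1843| = 1843; area = 1843/2; boundary points = 1 + 1 + 3 + 3 + 1 = 9; strictly interior points = area - boundary/2 + 1 = 918; answer 918

918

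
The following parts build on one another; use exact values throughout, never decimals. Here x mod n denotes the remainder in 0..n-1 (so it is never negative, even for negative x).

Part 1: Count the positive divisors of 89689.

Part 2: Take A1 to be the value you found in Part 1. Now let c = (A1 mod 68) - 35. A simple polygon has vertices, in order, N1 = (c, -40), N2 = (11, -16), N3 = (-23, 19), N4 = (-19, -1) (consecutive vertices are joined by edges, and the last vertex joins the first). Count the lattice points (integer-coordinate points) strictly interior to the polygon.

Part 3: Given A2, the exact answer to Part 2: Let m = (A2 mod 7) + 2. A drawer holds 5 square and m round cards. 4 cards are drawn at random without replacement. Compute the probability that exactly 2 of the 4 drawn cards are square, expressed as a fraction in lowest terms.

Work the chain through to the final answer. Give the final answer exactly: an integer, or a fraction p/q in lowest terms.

5/11

Part 1: 89689 is prime, so its only divisors are 1 and 89689; count = 2; answer 2
Part 2: A1 = 2; c = -33; cross terms: (-33*-16 - 11*-40)=968, (11*19 - -23*-16)=-159, (-23*-1 - -19*19)=384, (-19*-40 - -33*-1)=727; twice the area = |1920| = 1920; area = 960; boundary points = 4 + 1 + 4 + 1 = 10; strictly interior points = area - boundary/2 + 1 = 956; answer 956
Part 3: A2 = 956; m = 6; total draws C(11,4) = 330; favorable C(5,2)*C(6,2) = 150; P = 5/11; answer 5/11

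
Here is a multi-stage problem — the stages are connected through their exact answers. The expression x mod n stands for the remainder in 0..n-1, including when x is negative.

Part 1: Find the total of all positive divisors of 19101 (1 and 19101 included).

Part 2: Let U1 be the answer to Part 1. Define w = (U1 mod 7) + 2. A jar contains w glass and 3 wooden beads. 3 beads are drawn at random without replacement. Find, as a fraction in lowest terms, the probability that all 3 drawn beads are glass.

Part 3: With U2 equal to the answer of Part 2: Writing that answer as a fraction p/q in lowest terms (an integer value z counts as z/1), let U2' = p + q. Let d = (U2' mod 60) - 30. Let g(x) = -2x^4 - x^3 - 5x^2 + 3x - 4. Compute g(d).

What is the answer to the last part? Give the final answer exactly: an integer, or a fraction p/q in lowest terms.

Part 1: 19101 = 3 * 6367; sigma = (1 + 3) * (1 + 6367) = 4 * 6368 = 25472; answer 25472
Part 2: U1 = 25472; w = 8; total draws C(11,3) = 165; favorable C(8,3) = 56; P = 56/165; answer 56/165
Part 3: U2 = 56/165; threaded value p + q = 221; d = 11; -2*(11)^4 - 1*(11)^3 - 5*(11)^2 + 3*(11)^1 - 4 = (-29282) + (-1331) + (-605) + (33) + (-4) = -31189; answer -31189

-31189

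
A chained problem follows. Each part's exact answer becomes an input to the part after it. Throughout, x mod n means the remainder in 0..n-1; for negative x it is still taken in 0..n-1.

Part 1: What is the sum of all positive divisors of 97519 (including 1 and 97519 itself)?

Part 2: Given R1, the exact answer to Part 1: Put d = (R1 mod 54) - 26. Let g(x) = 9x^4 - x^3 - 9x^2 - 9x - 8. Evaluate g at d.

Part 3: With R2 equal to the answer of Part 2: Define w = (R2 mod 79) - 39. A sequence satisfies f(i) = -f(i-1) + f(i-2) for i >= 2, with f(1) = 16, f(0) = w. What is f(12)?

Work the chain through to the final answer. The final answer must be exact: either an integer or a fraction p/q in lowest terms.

Part 1: 97519 = 113 * 863; sigma = (1 + 113) * (1 + 863) = 114 * 864 = 98496; answer 98496
Part 2: R1 = 98496; d = -26; 9*(-26)^4 - 1*(-26)^3 - 9*(-26)^2 - 9*(-26)^1 - 8 = (4112784) + (17576) + (-6084) + (234) + (-8) = 4124502; answer 4124502
Part 3: R2 = 4124502; w = 31; f(2) = -1*(16) + 1*(31) = 15; iterating: f(2)=15, f(3)=1, f(4)=14, f(5)=-13, f(6)=27, f(7)=-40, f(8)=67, f(9)=-107, f(10)=174, f(11)=-281, f(12)=455; answer 455

455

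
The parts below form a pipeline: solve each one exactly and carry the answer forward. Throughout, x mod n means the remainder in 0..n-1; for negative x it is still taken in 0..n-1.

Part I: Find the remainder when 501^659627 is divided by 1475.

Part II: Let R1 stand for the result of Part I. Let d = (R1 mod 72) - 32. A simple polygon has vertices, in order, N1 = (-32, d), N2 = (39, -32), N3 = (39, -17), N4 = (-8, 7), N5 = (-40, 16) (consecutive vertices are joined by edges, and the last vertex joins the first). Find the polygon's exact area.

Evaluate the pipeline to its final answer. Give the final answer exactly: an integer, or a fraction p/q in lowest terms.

2074

Part I: squarings mod 1475: 501^1=501, 501^2=251, 501^4=1051, 501^8=1301, 501^16=776, 501^32=376, 501^64=1251, 501^128=26, 501^256=676, 501^512=1201, 501^1024=1326, 501^2048=76, 501^4096=1351, 501^8192=626, 501^16384=1001, 501^32768=476, 501^65536=901, 501^131072=551, 501^262144=1226, 501^524288=51; 501^659627 = 501^1 * 501^2 * 501^8 * 501^32 * 501^128 * 501^4096 * 501^131072 * 501^524288 = 226 (mod 1475); answer 226
Part II: R1 = 226; d = -22; cross terms: (-32*-32 - 39*-22)=1882, (39*-17 - 39*-32)=585, (39*7 - -8*-17)=137, (-8*16 - -40*7)=152, (-40*-22 - -32*16)=1392; twice the area = |4148| = 4148; area = 2074; answer 2074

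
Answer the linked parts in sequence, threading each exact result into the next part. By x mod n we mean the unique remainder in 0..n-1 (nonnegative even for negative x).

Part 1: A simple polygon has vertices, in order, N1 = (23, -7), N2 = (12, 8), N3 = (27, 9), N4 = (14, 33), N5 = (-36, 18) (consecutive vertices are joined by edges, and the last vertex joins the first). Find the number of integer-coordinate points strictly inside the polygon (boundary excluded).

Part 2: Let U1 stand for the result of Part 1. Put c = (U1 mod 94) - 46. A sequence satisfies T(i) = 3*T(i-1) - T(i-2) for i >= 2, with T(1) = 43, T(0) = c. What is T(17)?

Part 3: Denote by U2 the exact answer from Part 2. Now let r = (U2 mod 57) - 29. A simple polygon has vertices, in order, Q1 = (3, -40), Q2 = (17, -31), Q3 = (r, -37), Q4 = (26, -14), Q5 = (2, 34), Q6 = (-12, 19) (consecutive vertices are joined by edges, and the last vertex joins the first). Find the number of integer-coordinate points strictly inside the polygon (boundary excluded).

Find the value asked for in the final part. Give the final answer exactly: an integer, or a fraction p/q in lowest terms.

1506

Part 1: cross terms: (23*8 - 12*-7)=268, (12*9 - 27*8)=-108, (27*33 - 14*9)=765, (14*18 - -36*33)=1440, (-36*-7 - 23*18)=-162; twice the area = |2203| = 2203; area = 2203/2; boundary points = 1 + 1 + 1 + 5 + 1 = 9; strictly interior points = area - boundary/2 + 1 = 1098; answer 1098
Part 2: U1 = 1098; c = 18; T(2) = 3*(43) - 1*(18) = 111; iterating: T(2)=111, T(3)=290, T(4)=759, T(5)=1987, T(6)=5202, T(7)=13619, T(8)=35655, T(9)=93346, T(10)=244383, T(11)=639803, T(12)=1675026, T(13)=4385275, T(14)=11480799, T(15)=30057122, T(16)=78690567, T(17)=206014579; answer 206014579
Part 3: U2 = 206014579; r = 20; cross terms: (3*-31 - 17*-40)=587, (17*-37 - 20*-31)=-9, (20*-14 - 26*-37)=682, (26*34 - 2*-14)=912, (2*19 - -12*34)=446, (-12*-40 - 3*19)=423; twice the area = |3041| = 3041; area = 3041/2; boundary points = 1 + 3 + 1 + 24 + 1 + 1 = 31; strictly interior points = area - boundary/2 + 1 = 1506; answer 1506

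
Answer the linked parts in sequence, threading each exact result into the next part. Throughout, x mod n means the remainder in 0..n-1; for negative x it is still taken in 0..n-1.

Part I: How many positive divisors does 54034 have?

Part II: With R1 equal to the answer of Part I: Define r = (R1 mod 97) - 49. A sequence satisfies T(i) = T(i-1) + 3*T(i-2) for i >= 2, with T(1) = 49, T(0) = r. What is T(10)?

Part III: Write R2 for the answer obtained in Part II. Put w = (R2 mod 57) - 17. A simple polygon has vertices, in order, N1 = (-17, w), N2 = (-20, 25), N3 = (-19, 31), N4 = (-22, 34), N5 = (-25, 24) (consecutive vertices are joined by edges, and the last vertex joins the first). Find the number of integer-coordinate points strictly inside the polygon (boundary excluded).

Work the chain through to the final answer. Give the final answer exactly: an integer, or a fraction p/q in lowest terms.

Part I: 54034 = 2 * 27017; number of divisors = (1+1) * (1+1) = 4; answer 4
Part II: R1 = 4; r = -45; T(2) = 1*(49) + 3*(-45) = -86; iterating: T(2)=-86, T(3)=61, T(4)=-197, T(5)=-14, T(6)=-605, T(7)=-647, T(8)=-2462, T(9)=-4403, T(10)=-11789; answer -11789
Part III: R2 = -11789; w = -7; cross terms: (-17*25 - -20*-7)=-565, (-20*31 - -19*25)=-145, (-19*34 - -22*31)=36, (-22*24 - -25*34)=322, (-25*-7 - -17*24)=583; twice the area = |231| = 231; area = 231/2; boundary points = 1 + 1 + 3 + 1 + 1 = 7; strictly interior points = area - boundary/2 + 1 = 113; answer 113

113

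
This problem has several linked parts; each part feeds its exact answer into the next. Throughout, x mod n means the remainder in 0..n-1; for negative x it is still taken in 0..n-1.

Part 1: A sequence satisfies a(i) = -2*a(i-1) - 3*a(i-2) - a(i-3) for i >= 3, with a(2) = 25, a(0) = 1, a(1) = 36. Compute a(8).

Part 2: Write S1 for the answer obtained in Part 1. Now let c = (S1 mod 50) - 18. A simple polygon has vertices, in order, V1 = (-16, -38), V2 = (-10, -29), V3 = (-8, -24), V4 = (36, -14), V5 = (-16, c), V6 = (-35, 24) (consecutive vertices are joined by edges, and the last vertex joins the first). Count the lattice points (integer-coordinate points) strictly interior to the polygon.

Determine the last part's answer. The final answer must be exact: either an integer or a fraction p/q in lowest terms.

1011

Part 1: a(3) = -2*(25) - 3*(36) - 1*(1) = -159; iterating: a(3)=-159, a(4)=207, a(5)=38, a(6)=-538, a(7)=755, a(8)=66; answer 66
Part 2: S1 = 66; c = -2; cross terms: (-16*-29 - -10*-38)=84, (-10*-24 - -8*-29)=8, (-8*-14 - 36*-24)=976, (36*-2 - -16*-14)=-296, (-16*24 - -35*-2)=-454, (-35*-38 - -16*24)=1714; twice the area = |2032| = 2032; area = 1016; boundary points = 3 + 1 + 2 + 4 + 1 + 1 = 12; strictly interior points = area - boundary/2 + 1 = 1011; answer 1011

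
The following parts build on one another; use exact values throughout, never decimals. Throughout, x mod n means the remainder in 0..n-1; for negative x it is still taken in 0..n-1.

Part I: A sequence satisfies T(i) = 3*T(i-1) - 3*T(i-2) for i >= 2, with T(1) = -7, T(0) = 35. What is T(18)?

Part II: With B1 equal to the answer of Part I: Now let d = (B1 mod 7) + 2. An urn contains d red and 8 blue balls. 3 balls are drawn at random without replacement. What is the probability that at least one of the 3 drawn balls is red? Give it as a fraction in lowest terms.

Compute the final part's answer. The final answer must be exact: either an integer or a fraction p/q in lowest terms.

Part I: T(2) = 3*(-7) - 3*(35) = -126; iterating: T(2)=-126, T(3)=-357, T(4)=-693, T(5)=-1008, T(6)=-945, T(7)=189, T(8)=3402, T(9)=9639, T(10)=18711, T(11)=27216, T(12)=25515, T(13)=-5103, T(14)=-91854, T(15)=-260253, T(16)=-505197, T(17)=-734832, T(18)=-688905; answer -688905
Part II: B1 = -688905; d = 2; total draws C(10,3) = 120; complement C(8,3) = 56; favorable 120 - 56 = 64; P = 8/15; answer 8/15

8/15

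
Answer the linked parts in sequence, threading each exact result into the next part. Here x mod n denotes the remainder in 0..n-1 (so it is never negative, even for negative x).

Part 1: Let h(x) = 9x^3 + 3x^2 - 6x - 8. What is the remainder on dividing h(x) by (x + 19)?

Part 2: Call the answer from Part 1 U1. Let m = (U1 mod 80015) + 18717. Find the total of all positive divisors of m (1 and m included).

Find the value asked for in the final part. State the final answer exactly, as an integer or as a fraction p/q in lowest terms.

Part 1: remainder = value at the root: 9*(-19)^3 + 3*(-19)^2 - 6*(-19)^1 - 8 = (-61731) + (1083) + (114) + (-8) = -60542; answer -60542
Part 2: U1 = -60542; m = 38190; 38190 = 2 * 3 * 5 * 19 * 67; sigma = (1 + 2) * (1 + 3) * (1 + 5) * (1 + 19) * (1 + 67) = 3 * 4 * 6 * 20 * 68 = 97920; answer 97920

97920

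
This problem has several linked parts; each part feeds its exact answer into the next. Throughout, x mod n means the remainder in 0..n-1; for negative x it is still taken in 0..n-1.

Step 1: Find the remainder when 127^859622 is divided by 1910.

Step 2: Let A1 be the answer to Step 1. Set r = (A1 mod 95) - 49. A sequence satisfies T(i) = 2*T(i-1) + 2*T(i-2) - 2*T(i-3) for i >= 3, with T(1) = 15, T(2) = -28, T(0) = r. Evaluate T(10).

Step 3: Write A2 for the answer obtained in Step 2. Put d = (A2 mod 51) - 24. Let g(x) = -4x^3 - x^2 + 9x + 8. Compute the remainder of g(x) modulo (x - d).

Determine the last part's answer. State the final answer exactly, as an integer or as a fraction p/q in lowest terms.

-2908

Step 1: squarings mod 1910: 127^1=127, 127^2=849, 127^4=731, 127^8=1471, 127^16=1721, 127^32=1341, 127^64=971, 127^128=1211, 127^256=1551, 127^512=911, 127^1024=981, 127^2048=1631, 127^4096=1441, 127^8192=311, 127^16384=1221, 127^32768=1041, 127^65536=711, 127^131072=1281, 127^262144=271, 127^524288=861; 127^859622 = 127^2 * 127^4 * 127^32 * 127^64 * 127^128 * 127^256 * 127^1024 * 127^2048 * 127^4096 * 127^65536 * 127^262144 * 127^524288 = 1099 (mod 1910); answer 1099
Step 2: A1 = 1099; r = 5; T(3) = 2*(-28) + 2*(15) - 2*(5) = -36; iterating: T(3)=-36, T(4)=-158, T(5)=-332, T(6)=-908, T(7)=-2164, T(8)=-5480, T(9)=-13472, T(10)=-33576; answer -33576
Step 3: A2 = -33576; d = 9; remainder = value at the root: -4*(9)^3 - 1*(9)^2 + 9*(9)^1 + 8 = (-2916) + (-81) + (81) + (8) = -2908; answer -2908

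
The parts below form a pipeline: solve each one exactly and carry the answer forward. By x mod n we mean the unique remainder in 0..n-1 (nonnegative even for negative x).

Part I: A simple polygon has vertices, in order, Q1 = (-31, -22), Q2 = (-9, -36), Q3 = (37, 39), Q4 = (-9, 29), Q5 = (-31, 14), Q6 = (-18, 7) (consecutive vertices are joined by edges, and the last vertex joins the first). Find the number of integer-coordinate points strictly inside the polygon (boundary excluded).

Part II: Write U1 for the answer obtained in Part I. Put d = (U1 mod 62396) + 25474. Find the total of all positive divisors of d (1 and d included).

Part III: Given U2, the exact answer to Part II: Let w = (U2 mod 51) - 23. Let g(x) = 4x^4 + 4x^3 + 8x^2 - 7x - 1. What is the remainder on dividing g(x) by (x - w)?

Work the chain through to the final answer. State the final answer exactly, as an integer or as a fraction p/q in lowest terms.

Part I: cross terms: (-31*-36 - -9*-22)=918, (-9*39 - 37*-36)=981, (37*29 - -9*39)=1424, (-9*14 - -31*29)=773, (-31*7 - -18*14)=35, (-18*-22 - -31*7)=613; twice the area = |4744| = 4744; area = 2372; boundary points = 2 + 1 + 2 + 1 + 1 + 1 = 8; strictly interior points = area - boundary/2 + 1 = 2369; answer 2369
Part II: U1 = 2369; d = 27843; 27843 = 3 * 9281; sigma = (1 + 3) * (1 + 9281) = 4 * 9282 = 37128; answer 37128
Part III: U2 = 37128; w = -23; remainder = value at the root: 4*(-23)^4 + 4*(-23)^3 + 8*(-23)^2 - 7*(-23)^1 - 1 = (1119364) + (-48668) + (4232) + (161) + (-1) = 1075088; answer 1075088

1075088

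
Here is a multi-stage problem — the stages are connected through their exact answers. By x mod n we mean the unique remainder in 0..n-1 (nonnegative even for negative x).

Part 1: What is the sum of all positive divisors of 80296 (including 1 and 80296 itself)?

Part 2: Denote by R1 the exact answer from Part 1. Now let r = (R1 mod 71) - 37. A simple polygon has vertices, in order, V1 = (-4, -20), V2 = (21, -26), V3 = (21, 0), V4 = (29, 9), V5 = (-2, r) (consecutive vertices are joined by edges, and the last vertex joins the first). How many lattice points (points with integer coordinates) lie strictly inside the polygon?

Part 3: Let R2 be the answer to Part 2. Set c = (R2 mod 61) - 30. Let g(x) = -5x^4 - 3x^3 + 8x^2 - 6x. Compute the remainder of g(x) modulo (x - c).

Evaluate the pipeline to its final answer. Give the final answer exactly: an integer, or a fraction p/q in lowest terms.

-1901100

Part 1: 80296 = 2^3 * 10037; sigma = (1 + 2 + 4 + 8) * (1 + 10037) = 15 * 10038 = 150570; answer 150570
Part 2: R1 = 150570; r = 13; cross terms: (-4*-26 - 21*-20)=524, (21*0 - 21*-26)=546, (21*9 - 29*0)=189, (29*13 - -2*9)=395, (-2*-20 - -4*13)=92; twice the area = |1746| = 1746; area = 873; boundary points = 1 + 26 + 1 + 1 + 1 = 30; strictly interior points = area - boundary/2 + 1 = 859; answer 859
Part 3: R2 = 859; c = -25; remainder = value at the root: -5*(-25)^4 - 3*(-25)^3 + 8*(-25)^2 - 6*(-25)^1 = (-1953125) + (46875) + (5000) + (150) = -1901100; answer -1901100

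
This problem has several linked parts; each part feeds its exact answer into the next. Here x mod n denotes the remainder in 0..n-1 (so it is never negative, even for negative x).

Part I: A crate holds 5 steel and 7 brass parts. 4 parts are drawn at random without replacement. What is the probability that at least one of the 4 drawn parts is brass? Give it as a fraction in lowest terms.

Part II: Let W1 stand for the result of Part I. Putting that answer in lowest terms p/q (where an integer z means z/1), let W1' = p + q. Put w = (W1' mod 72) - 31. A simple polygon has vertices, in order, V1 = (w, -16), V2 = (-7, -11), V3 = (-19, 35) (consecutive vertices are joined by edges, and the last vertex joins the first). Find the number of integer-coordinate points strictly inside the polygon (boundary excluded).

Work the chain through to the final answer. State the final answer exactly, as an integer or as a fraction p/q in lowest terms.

Part I: total draws C(12,4) = 495; complement C(5,4) = 5; favorable 495 - 5 = 490; P = 98/99; answer 98/99
Part II: W1 = 98/99; threaded value p + q = 197; w = 22; cross terms: (22*-11 - -7*-16)=-354, (-7*35 - -19*-11)=-454, (-19*-16 - 22*35)=-466; twice the area = |-1274| = 1274; area = 637; boundary points = 1 + 2 + 1 = 4; strictly interior points = area - boundary/2 + 1 = 636; answer 636

636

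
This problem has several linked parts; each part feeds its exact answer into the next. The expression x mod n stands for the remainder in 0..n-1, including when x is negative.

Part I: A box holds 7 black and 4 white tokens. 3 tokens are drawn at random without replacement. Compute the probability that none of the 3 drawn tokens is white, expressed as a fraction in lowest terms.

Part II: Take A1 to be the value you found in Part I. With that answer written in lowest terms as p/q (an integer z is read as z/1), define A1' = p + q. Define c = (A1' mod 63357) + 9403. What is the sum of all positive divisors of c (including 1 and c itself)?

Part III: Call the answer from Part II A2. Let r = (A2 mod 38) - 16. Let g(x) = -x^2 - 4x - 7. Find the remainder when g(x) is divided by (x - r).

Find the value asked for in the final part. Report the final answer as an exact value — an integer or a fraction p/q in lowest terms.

-67

Part I: total draws C(11,3) = 165; favorable C(7,3) = 35; P = 7/33; answer 7/33
Part II: A1 = 7/33; threaded value p + q = 40; c = 9443; 9443 = 7 * 19 * 71; sigma = (1 + 7) * (1 + 19) * (1 + 71) = 8 * 20 * 72 = 11520; answer 11520
Part III: A2 = 11520; r = -10; remainder = value at the root: -1*(-10)^2 - 4*(-10)^1 - 7 = (-100) + (40) + (-7) = -67; answer -67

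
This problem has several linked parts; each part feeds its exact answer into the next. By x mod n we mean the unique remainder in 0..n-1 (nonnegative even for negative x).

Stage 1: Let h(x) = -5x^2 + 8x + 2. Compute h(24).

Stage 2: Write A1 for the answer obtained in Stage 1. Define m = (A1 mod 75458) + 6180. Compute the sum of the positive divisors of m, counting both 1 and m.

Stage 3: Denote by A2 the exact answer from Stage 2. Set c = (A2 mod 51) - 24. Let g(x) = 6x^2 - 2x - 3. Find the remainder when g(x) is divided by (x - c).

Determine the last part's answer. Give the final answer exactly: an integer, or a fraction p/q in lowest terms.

Stage 1: -5*(24)^2 + 8*(24)^1 + 2 = (-2880) + (192) + (2) = -2686; answer -2686
Stage 2: A1 = -2686; m = 78952; 78952 = 2^3 * 71 * 139; sigma = (1 + 2 + 4 + 8) * (1 + 71) * (1 + 139) = 15 * 72 * 140 = 151200; answer 151200
Stage 3: A2 = 151200; c = 12; remainder = value at the root: 6*(12)^2 - 2*(12)^1 - 3 = (864) + (-24) + (-3) = 837; answer 837

837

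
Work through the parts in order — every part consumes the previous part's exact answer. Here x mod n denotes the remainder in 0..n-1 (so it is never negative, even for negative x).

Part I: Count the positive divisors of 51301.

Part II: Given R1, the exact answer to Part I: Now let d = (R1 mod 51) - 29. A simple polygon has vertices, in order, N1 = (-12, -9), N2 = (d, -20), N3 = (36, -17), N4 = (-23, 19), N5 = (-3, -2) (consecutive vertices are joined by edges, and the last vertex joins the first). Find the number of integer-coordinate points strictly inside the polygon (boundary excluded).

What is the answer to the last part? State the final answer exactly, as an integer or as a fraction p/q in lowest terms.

765

Part I: 51301 = 29^2 * 61; number of divisors = (2+1) * (1+1) = 6; answer 6
Part II: R1 = 6; d = -23; cross terms: (-12*-20 - -23*-9)=33, (-23*-17 - 36*-20)=1111, (36*19 - -23*-17)=293, (-23*-2 - -3*19)=103, (-3*-9 - -12*-2)=3; twice the area = |1543| = 1543; area = 1543/2; boundary points = 11 + 1 + 1 + 1 + 1 = 15; strictly interior points = area - boundary/2 + 1 = 765; answer 765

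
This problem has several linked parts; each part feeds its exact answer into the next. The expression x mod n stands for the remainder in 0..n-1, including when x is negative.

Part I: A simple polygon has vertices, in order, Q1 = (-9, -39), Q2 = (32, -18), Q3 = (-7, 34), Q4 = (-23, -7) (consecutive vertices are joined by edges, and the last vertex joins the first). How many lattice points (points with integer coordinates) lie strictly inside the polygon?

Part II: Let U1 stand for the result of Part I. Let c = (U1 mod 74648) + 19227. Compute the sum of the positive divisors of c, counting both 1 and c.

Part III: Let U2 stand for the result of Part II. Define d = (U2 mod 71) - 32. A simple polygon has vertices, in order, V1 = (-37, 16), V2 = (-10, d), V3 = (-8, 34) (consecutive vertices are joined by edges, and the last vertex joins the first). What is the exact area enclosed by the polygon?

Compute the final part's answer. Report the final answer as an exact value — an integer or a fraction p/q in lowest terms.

Part I: cross terms: (-9*-18 - 32*-39)=1410, (32*34 - -7*-18)=962, (-7*-7 - -23*34)=831, (-23*-39 - -9*-7)=834; twice the area = |4037| = 4037; area = 4037/2; boundary points = 1 + 13 + 1 + 2 = 17; strictly interior points = area - boundary/2 + 1 = 2011; answer 2011
Part II: U1 = 2011; c = 21238; 21238 = 2 * 7 * 37 * 41; sigma = (1 + 2) * (1 + 7) * (1 + 37) * (1 + 41) = 3 * 8 * 38 * 42 = 38304; answer 38304
Part III: U2 = 38304; d = 3; cross terms: (-37*3 - -10*16)=49, (-10*34 - -8*3)=-316, (-8*16 - -37*34)=1130; twice the area = |863| = 863; area = 863/2; answer 863/2

863/2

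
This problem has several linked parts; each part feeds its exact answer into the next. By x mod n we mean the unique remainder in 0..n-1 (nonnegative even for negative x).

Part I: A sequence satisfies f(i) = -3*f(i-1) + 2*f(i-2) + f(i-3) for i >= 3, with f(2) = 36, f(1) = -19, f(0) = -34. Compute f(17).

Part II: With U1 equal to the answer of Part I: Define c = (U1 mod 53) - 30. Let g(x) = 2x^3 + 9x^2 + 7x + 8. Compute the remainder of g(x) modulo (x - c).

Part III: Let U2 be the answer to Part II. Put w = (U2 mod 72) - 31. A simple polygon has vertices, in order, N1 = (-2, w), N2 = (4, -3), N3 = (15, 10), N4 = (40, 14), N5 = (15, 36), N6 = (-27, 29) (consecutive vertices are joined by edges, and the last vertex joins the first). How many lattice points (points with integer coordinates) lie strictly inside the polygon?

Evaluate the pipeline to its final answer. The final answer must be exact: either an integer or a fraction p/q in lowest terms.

1091

Part I: f(3) = -3*(36) + 2*(-19) + 1*(-34) = -180; iterating: f(3)=-180, f(4)=593, f(5)=-2103, f(6)=7315, f(7)=-25558, f(8)=89201, f(9)=-311404, f(10)=1087056, f(11)=-3794775, f(12)=13247033, f(13)=-46243593, f(14)=161430070, f(15)=-563530363, f(16)=1967207636, f(17)=-6867253564; answer -6867253564
Part II: U1 = -6867253564; c = -28; remainder = value at the root: 2*(-28)^3 + 9*(-28)^2 + 7*(-28)^1 + 8 = (-43904) + (7056) + (-196) + (8) = -37036; answer -37036
Part III: U2 = -37036; w = 13; cross terms: (-2*-3 - 4*13)=-46, (4*10 - 15*-3)=85, (15*14 - 40*10)=-190, (40*36 - 15*14)=1230, (15*29 - -27*36)=1407, (-27*13 - -2*29)=-293; twice the area = |2193| = 2193; area = 2193/2; boundary points = 2 + 1 + 1 + 1 + 7 + 1 = 13; strictly interior points = area - boundary/2 + 1 = 1091; answer 1091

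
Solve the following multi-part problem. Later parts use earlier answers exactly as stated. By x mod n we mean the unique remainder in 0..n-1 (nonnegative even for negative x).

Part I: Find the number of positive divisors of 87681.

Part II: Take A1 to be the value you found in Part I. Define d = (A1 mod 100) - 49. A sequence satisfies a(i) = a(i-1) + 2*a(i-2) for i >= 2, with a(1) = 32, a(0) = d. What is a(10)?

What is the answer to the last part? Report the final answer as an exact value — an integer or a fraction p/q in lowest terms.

Part I: 87681 = 3 * 11 * 2657; number of divisors = (1+1) * (1+1) * (1+1) = 8; answer 8
Part II: A1 = 8; d = -41; a(2) = 1*(32) + 2*(-41) = -50; iterating: a(2)=-50, a(3)=14, a(4)=-86, a(5)=-58, a(6)=-230, a(7)=-346, a(8)=-806, a(9)=-1498, a(10)=-3110; answer -3110

-3110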